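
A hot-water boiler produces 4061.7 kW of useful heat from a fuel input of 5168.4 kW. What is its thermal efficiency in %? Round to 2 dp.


eta = (4061.7/5168.4)*100 = 78.59 %

78.59 %


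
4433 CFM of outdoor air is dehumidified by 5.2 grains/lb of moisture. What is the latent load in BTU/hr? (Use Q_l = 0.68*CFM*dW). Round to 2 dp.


Q = 0.68 * 4433 * 5.2 = 15675.09 BTU/hr

15675.09 BTU/hr


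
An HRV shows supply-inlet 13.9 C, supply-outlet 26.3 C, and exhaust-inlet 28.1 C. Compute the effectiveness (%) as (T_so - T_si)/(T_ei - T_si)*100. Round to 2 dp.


eff = (26.3-13.9)/(28.1-13.9)*100 = 87.32 %

87.32 %


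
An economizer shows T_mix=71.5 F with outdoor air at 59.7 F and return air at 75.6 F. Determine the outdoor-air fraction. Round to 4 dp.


frac = (71.5 - 75.6) / (59.7 - 75.6) = 0.2579

0.2579


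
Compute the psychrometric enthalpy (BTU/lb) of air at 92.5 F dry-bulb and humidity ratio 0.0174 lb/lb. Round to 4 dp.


h = 0.24*92.5 + 0.0174*(1061+0.444*92.5) = 41.3760 BTU/lb

41.3760 BTU/lb


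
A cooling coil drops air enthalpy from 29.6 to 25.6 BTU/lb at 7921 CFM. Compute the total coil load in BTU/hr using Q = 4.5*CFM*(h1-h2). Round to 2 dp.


Q = 4.5 * 7921 * (29.6 - 25.6) = 142578.00 BTU/hr

142578.00 BTU/hr


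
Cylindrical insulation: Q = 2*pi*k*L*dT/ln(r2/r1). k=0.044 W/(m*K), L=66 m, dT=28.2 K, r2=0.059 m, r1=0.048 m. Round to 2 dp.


Q = 2*pi*0.044*66*28.2/ln(0.059/0.048) = 2493.73 W

2493.73 W


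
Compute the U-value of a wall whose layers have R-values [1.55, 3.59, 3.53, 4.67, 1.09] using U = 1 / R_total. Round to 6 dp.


R_total = 1.55 + 3.59 + 3.53 + 4.67 + 1.09 = 14.43
U = 1/14.43 = 0.069300

0.069300


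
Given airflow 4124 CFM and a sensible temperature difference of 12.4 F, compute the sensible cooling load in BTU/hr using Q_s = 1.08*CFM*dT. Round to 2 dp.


Q = 1.08 * 4124 * 12.4 = 55228.61 BTU/hr

55228.61 BTU/hr


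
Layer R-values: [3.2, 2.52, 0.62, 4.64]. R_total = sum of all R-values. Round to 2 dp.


R_total = 3.2 + 2.52 + 0.62 + 4.64 = 10.98

10.98


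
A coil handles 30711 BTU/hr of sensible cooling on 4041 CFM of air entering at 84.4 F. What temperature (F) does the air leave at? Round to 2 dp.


dT = 30711/(1.08*4041) = 7.0369
T_leave = 84.4 - 7.0369 = 77.36 F

77.36 F


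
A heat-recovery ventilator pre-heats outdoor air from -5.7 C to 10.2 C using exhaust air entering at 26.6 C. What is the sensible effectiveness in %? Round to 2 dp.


eff = (10.2-(-5.7))/(26.6-(-5.7))*100 = 49.23 %

49.23 %


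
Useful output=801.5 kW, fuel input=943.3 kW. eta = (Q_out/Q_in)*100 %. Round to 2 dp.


eta = (801.5/943.3)*100 = 84.97 %

84.97 %


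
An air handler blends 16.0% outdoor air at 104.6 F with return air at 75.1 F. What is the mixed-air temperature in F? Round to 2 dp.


T_mix = 75.1 + (16.0/100)*(104.6-75.1) = 79.82 F

79.82 F


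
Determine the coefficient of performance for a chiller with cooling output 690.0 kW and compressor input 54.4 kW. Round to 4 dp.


COP = 690.0 / 54.4 = 12.6838

12.6838


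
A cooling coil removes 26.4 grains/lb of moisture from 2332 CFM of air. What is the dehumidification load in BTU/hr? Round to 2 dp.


Q = 0.68 * 2332 * 26.4 = 41864.06 BTU/hr

41864.06 BTU/hr


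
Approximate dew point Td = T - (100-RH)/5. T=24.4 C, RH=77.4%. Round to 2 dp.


Td = 24.4 - (100-77.4)/5 = 19.88 C

19.88 C


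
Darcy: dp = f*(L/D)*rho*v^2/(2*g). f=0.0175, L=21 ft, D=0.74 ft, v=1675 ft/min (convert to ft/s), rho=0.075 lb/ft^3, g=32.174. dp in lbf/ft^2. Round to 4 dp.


v_fps = 1675/60 = 27.9167 ft/s
dp = 0.0175*(21/0.74)*0.075*27.9167^2/(2*32.174) = 0.4511 lbf/ft^2

0.4511 lbf/ft^2


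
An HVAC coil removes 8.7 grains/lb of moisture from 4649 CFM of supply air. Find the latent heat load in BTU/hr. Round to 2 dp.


Q = 0.68 * 4649 * 8.7 = 27503.48 BTU/hr

27503.48 BTU/hr


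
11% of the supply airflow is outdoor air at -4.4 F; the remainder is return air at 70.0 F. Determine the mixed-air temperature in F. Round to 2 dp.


T_mix = 0.11*(-4.4) + 0.89*70.0 = 61.82 F

61.82 F


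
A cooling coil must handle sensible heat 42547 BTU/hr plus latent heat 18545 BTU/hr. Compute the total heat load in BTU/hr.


Qt = 42547 + 18545 = 61092 BTU/hr

61092 BTU/hr


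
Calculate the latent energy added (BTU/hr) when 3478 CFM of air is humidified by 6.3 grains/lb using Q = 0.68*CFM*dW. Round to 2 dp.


Q = 0.68 * 3478 * 6.3 = 14899.75 BTU/hr

14899.75 BTU/hr


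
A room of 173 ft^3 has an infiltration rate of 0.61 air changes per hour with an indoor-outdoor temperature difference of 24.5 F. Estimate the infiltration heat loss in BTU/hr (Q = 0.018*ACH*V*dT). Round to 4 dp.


Q = 0.018 * 0.61 * 173 * 24.5 = 46.5387 BTU/hr

46.5387 BTU/hr


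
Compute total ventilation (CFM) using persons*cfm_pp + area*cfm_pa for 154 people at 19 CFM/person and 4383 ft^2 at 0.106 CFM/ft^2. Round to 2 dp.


Total = 154*19 + 4383*0.106 = 3390.60 CFM

3390.60 CFM


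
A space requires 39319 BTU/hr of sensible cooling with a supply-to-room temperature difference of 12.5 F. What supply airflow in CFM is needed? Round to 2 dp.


CFM = 39319 / (1.08 * 12.5) = 2912.52

2912.52 CFM


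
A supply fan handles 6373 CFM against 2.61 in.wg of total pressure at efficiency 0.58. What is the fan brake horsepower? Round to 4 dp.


BHP = 6373 * 2.61 / (6356 * 0.58) = 4.5120 hp

4.5120 hp


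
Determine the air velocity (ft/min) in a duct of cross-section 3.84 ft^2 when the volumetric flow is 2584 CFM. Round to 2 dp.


V = 2584 / 3.84 = 672.92 ft/min

672.92 ft/min


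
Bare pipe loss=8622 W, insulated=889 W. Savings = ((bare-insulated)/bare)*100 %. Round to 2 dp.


Savings = ((8622-889)/8622)*100 = 89.69 %

89.69 %


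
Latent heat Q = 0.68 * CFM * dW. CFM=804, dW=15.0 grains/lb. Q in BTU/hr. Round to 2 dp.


Q = 0.68 * 804 * 15.0 = 8200.80 BTU/hr

8200.80 BTU/hr


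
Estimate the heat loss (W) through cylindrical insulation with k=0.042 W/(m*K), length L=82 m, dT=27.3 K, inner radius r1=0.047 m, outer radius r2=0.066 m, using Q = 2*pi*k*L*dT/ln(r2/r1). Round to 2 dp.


Q = 2*pi*0.042*82*27.3/ln(0.066/0.047) = 1740.03 W

1740.03 W


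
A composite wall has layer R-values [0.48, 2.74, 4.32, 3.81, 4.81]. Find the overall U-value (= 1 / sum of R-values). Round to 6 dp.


R_total = 0.48 + 2.74 + 4.32 + 3.81 + 4.81 = 16.16
U = 1/16.16 = 0.061881

0.061881


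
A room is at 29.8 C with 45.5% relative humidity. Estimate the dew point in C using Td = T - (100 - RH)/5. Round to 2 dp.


Td = 29.8 - (100-45.5)/5 = 18.90 C

18.90 C


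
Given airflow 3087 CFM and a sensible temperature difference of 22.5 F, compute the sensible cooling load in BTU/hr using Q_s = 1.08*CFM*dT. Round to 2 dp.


Q = 1.08 * 3087 * 22.5 = 75014.10 BTU/hr

75014.10 BTU/hr


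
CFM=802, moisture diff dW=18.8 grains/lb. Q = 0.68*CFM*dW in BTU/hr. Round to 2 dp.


Q = 0.68 * 802 * 18.8 = 10252.77 BTU/hr

10252.77 BTU/hr


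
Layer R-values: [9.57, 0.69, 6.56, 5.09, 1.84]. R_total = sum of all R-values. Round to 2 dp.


R_total = 9.57 + 0.69 + 6.56 + 5.09 + 1.84 = 23.75

23.75


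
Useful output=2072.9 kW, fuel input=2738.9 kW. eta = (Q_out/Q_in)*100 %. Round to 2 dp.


eta = (2072.9/2738.9)*100 = 75.68 %

75.68 %


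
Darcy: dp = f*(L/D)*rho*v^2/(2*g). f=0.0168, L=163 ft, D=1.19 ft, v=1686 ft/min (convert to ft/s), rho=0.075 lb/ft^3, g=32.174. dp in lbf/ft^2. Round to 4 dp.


v_fps = 1686/60 = 28.1 ft/s
dp = 0.0168*(163/1.19)*0.075*28.1^2/(2*32.174) = 2.1178 lbf/ft^2

2.1178 lbf/ft^2


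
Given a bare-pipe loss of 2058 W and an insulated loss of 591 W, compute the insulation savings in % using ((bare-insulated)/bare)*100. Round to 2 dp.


Savings = ((2058-591)/2058)*100 = 71.28 %

71.28 %


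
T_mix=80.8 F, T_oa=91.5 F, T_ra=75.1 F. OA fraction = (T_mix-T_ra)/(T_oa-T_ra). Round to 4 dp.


frac = (80.8 - 75.1) / (91.5 - 75.1) = 0.3476

0.3476


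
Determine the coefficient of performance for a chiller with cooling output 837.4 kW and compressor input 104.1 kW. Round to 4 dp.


COP = 837.4 / 104.1 = 8.0442

8.0442


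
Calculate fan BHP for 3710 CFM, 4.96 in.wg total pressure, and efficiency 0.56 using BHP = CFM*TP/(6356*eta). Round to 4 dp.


BHP = 3710 * 4.96 / (6356 * 0.56) = 5.1699 hp

5.1699 hp


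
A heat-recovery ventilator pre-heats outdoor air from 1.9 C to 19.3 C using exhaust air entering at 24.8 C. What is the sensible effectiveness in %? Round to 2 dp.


eff = (19.3-1.9)/(24.8-1.9)*100 = 75.98 %

75.98 %


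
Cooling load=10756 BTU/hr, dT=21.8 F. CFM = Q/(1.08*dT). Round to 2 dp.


CFM = 10756 / (1.08 * 21.8) = 456.85

456.85 CFM


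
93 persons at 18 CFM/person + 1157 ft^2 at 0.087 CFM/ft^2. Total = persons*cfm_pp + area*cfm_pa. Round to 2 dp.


Total = 93*18 + 1157*0.087 = 1774.66 CFM

1774.66 CFM


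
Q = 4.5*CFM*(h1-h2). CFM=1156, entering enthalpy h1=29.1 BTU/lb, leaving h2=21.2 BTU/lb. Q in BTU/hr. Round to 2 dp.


Q = 4.5 * 1156 * (29.1 - 21.2) = 41095.80 BTU/hr

41095.80 BTU/hr


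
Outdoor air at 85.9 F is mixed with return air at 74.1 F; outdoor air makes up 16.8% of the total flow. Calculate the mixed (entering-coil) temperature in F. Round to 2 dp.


T_mix = 74.1 + (16.8/100)*(85.9-74.1) = 76.08 F

76.08 F


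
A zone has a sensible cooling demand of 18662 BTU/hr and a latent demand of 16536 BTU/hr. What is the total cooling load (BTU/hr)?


Qt = 18662 + 16536 = 35198 BTU/hr

35198 BTU/hr


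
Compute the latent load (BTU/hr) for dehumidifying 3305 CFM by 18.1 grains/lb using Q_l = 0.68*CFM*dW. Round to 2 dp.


Q = 0.68 * 3305 * 18.1 = 40677.94 BTU/hr

40677.94 BTU/hr


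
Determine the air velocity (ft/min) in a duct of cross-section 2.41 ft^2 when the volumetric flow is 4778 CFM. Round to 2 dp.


V = 4778 / 2.41 = 1982.57 ft/min

1982.57 ft/min


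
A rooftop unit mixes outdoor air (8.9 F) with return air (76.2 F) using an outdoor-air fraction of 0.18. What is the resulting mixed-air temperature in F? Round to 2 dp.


T_mix = 0.18*8.9 + 0.82*76.2 = 64.09 F

64.09 F


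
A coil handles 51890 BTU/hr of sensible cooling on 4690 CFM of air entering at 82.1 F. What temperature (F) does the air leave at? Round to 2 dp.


dT = 51890/(1.08*4690) = 10.2444
T_leave = 82.1 - 10.2444 = 71.86 F

71.86 F


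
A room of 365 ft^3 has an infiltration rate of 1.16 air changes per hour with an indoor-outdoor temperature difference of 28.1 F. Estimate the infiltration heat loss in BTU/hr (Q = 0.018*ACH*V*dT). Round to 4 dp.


Q = 0.018 * 1.16 * 365 * 28.1 = 214.1557 BTU/hr

214.1557 BTU/hr


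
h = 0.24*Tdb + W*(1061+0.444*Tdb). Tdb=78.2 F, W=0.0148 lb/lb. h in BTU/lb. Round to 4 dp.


h = 0.24*78.2 + 0.0148*(1061+0.444*78.2) = 34.9847 BTU/lb

34.9847 BTU/lb


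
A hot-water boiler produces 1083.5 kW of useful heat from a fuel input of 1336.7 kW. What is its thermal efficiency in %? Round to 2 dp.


eta = (1083.5/1336.7)*100 = 81.06 %

81.06 %


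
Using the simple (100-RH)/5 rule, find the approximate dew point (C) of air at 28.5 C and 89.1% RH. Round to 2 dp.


Td = 28.5 - (100-89.1)/5 = 26.32 C

26.32 C


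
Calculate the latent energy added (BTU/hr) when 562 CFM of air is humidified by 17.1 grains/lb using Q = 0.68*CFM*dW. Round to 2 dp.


Q = 0.68 * 562 * 17.1 = 6534.94 BTU/hr

6534.94 BTU/hr


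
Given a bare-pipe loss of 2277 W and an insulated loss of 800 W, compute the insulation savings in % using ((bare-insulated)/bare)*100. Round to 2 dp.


Savings = ((2277-800)/2277)*100 = 64.87 %

64.87 %


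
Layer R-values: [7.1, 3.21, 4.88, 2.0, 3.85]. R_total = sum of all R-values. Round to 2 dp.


R_total = 7.1 + 3.21 + 4.88 + 2.0 + 3.85 = 21.04

21.04


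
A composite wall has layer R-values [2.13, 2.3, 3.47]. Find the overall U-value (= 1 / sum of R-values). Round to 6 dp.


R_total = 2.13 + 2.3 + 3.47 = 7.90
U = 1/7.90 = 0.126582

0.126582


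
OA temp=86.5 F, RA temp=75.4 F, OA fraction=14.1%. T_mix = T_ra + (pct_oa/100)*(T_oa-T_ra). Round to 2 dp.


T_mix = 75.4 + (14.1/100)*(86.5-75.4) = 76.97 F

76.97 F


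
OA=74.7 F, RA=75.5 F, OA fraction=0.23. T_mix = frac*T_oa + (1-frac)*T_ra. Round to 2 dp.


T_mix = 0.23*74.7 + 0.77*75.5 = 75.32 F

75.32 F


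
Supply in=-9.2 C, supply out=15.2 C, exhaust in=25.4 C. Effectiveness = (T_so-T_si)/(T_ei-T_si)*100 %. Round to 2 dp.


eff = (15.2-(-9.2))/(25.4-(-9.2))*100 = 70.52 %

70.52 %


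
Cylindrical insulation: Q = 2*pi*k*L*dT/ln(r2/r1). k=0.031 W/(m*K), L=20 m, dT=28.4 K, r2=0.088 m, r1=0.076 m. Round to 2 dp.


Q = 2*pi*0.031*20*28.4/ln(0.088/0.076) = 754.65 W

754.65 W


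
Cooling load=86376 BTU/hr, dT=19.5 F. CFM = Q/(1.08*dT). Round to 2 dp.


CFM = 86376 / (1.08 * 19.5) = 4101.42

4101.42 CFM


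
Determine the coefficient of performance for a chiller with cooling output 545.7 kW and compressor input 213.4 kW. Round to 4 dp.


COP = 545.7 / 213.4 = 2.5572

2.5572


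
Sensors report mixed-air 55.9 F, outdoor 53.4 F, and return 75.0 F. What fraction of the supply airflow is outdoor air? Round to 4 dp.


frac = (55.9 - 75.0) / (53.4 - 75.0) = 0.8843

0.8843


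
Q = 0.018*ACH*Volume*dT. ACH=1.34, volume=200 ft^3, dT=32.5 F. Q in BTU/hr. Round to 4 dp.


Q = 0.018 * 1.34 * 200 * 32.5 = 156.7800 BTU/hr

156.7800 BTU/hr


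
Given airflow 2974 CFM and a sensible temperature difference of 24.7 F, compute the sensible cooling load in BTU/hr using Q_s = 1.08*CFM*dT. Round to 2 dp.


Q = 1.08 * 2974 * 24.7 = 79334.42 BTU/hr

79334.42 BTU/hr


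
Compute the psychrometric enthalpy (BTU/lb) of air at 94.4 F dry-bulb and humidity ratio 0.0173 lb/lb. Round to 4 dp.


h = 0.24*94.4 + 0.0173*(1061+0.444*94.4) = 41.7364 BTU/lb

41.7364 BTU/lb


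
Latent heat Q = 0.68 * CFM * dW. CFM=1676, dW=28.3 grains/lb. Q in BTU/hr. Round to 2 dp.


Q = 0.68 * 1676 * 28.3 = 32252.94 BTU/hr

32252.94 BTU/hr


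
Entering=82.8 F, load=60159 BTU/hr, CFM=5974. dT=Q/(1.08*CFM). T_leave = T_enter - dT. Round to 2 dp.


dT = 60159/(1.08*5974) = 9.3242
T_leave = 82.8 - 9.3242 = 73.48 F

73.48 F


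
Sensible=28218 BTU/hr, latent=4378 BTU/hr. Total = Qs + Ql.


Qt = 28218 + 4378 = 32596 BTU/hr

32596 BTU/hr


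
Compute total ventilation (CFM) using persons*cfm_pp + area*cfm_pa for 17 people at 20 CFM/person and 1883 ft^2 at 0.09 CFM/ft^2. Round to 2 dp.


Total = 17*20 + 1883*0.09 = 509.47 CFM

509.47 CFM


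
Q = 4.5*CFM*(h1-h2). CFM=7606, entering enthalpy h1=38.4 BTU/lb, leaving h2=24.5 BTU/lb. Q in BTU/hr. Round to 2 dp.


Q = 4.5 * 7606 * (38.4 - 24.5) = 475755.30 BTU/hr

475755.30 BTU/hr


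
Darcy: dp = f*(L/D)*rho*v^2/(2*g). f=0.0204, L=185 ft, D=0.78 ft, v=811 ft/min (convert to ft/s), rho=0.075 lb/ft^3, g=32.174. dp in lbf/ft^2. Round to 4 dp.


v_fps = 811/60 = 13.5167 ft/s
dp = 0.0204*(185/0.78)*0.075*13.5167^2/(2*32.174) = 1.0303 lbf/ft^2

1.0303 lbf/ft^2


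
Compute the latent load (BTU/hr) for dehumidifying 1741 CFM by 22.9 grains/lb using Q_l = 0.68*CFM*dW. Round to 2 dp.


Q = 0.68 * 1741 * 22.9 = 27110.85 BTU/hr

27110.85 BTU/hr


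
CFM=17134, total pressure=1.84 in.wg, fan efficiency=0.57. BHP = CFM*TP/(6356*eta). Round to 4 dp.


BHP = 17134 * 1.84 / (6356 * 0.57) = 8.7020 hp

8.7020 hp


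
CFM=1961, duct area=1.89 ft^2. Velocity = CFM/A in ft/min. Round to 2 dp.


V = 1961 / 1.89 = 1037.57 ft/min

1037.57 ft/min


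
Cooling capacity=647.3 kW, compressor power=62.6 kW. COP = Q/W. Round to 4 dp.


COP = 647.3 / 62.6 = 10.3403

10.3403


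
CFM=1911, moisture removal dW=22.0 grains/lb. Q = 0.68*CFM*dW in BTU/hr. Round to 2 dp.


Q = 0.68 * 1911 * 22.0 = 28588.56 BTU/hr

28588.56 BTU/hr


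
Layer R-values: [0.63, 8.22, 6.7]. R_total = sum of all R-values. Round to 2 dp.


R_total = 0.63 + 8.22 + 6.7 = 15.55

15.55


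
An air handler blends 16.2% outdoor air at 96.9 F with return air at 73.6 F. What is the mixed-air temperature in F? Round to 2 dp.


T_mix = 73.6 + (16.2/100)*(96.9-73.6) = 77.37 F

77.37 F


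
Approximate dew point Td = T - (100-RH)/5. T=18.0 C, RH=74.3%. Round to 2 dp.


Td = 18.0 - (100-74.3)/5 = 12.86 C

12.86 C


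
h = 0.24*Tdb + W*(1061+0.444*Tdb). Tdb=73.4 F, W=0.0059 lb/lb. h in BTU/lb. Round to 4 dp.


h = 0.24*73.4 + 0.0059*(1061+0.444*73.4) = 24.0682 BTU/lb

24.0682 BTU/lb


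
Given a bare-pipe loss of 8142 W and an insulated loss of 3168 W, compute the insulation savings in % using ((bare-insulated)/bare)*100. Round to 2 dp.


Savings = ((8142-3168)/8142)*100 = 61.09 %

61.09 %


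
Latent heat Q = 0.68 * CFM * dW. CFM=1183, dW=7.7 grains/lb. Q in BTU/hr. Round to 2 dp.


Q = 0.68 * 1183 * 7.7 = 6194.19 BTU/hr

6194.19 BTU/hr


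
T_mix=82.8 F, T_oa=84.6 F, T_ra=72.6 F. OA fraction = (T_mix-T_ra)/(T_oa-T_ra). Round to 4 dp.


frac = (82.8 - 72.6) / (84.6 - 72.6) = 0.8500

0.8500


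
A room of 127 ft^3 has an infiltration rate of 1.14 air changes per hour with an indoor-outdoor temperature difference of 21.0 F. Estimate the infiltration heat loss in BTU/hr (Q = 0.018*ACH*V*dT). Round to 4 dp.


Q = 0.018 * 1.14 * 127 * 21.0 = 54.7268 BTU/hr

54.7268 BTU/hr


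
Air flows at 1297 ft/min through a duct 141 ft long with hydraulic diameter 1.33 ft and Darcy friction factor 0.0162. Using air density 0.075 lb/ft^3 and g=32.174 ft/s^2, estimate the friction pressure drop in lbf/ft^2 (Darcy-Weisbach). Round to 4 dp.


v_fps = 1297/60 = 21.6167 ft/s
dp = 0.0162*(141/1.33)*0.075*21.6167^2/(2*32.174) = 0.9354 lbf/ft^2

0.9354 lbf/ft^2


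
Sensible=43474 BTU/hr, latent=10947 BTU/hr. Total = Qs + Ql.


Qt = 43474 + 10947 = 54421 BTU/hr

54421 BTU/hr


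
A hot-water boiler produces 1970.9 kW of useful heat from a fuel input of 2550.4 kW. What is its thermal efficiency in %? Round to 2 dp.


eta = (1970.9/2550.4)*100 = 77.28 %

77.28 %


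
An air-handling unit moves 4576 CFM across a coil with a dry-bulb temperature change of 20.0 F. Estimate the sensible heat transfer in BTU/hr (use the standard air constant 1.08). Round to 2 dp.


Q = 1.08 * 4576 * 20.0 = 98841.60 BTU/hr

98841.60 BTU/hr


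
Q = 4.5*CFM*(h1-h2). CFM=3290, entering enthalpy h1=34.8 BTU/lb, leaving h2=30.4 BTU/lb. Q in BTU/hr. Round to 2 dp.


Q = 4.5 * 3290 * (34.8 - 30.4) = 65142.00 BTU/hr

65142.00 BTU/hr


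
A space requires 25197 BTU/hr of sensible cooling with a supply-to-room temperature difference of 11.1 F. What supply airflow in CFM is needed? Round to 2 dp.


CFM = 25197 / (1.08 * 11.1) = 2101.85

2101.85 CFM


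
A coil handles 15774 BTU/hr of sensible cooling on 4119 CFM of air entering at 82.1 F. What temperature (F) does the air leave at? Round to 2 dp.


dT = 15774/(1.08*4119) = 3.5459
T_leave = 82.1 - 3.5459 = 78.55 F

78.55 F


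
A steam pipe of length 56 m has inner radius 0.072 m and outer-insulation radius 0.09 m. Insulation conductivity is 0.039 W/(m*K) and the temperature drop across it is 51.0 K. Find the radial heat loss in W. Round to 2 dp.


Q = 2*pi*0.039*56*51.0/ln(0.09/0.072) = 3136.31 W

3136.31 W


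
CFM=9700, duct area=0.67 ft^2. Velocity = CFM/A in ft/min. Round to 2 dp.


V = 9700 / 0.67 = 14477.61 ft/min

14477.61 ft/min


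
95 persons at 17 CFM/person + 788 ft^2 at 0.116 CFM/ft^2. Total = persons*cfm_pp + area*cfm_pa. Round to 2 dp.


Total = 95*17 + 788*0.116 = 1706.41 CFM

1706.41 CFM


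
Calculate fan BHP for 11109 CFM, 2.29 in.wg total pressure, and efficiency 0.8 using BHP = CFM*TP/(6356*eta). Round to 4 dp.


BHP = 11109 * 2.29 / (6356 * 0.8) = 5.0031 hp

5.0031 hp


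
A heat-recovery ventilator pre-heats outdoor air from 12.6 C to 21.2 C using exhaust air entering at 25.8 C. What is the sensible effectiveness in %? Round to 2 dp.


eff = (21.2-12.6)/(25.8-12.6)*100 = 65.15 %

65.15 %


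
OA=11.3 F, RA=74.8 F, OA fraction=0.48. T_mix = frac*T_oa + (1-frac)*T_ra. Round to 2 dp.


T_mix = 0.48*11.3 + 0.52*74.8 = 44.32 F

44.32 F


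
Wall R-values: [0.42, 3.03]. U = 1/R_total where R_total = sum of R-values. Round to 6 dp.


R_total = 0.42 + 3.03 = 3.45
U = 1/3.45 = 0.289855

0.289855


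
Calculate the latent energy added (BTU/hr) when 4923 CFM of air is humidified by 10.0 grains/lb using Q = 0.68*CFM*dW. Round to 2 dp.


Q = 0.68 * 4923 * 10.0 = 33476.40 BTU/hr

33476.40 BTU/hr


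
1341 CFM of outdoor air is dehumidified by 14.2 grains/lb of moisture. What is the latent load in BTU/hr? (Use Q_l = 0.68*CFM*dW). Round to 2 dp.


Q = 0.68 * 1341 * 14.2 = 12948.70 BTU/hr

12948.70 BTU/hr


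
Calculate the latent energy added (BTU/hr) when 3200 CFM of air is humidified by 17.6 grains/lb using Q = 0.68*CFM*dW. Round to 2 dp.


Q = 0.68 * 3200 * 17.6 = 38297.60 BTU/hr

38297.60 BTU/hr


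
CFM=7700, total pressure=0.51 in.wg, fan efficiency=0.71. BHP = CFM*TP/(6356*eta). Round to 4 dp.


BHP = 7700 * 0.51 / (6356 * 0.71) = 0.8702 hp

0.8702 hp


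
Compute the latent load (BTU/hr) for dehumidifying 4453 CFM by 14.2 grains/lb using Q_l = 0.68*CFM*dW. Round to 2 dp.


Q = 0.68 * 4453 * 14.2 = 42998.17 BTU/hr

42998.17 BTU/hr


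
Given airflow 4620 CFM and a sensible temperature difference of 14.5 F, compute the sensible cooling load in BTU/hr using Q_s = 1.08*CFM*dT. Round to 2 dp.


Q = 1.08 * 4620 * 14.5 = 72349.20 BTU/hr

72349.20 BTU/hr


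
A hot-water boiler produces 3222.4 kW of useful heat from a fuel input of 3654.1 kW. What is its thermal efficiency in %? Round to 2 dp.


eta = (3222.4/3654.1)*100 = 88.19 %

88.19 %


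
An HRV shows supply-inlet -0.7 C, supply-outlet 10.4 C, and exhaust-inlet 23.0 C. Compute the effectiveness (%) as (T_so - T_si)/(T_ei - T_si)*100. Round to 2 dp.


eff = (10.4-(-0.7))/(23.0-(-0.7))*100 = 46.84 %

46.84 %


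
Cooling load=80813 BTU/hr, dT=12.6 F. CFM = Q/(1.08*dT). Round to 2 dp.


CFM = 80813 / (1.08 * 12.6) = 5938.64

5938.64 CFM


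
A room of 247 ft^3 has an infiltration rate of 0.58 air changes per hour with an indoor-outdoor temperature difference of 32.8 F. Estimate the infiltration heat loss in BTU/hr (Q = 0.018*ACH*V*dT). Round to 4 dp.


Q = 0.018 * 0.58 * 247 * 32.8 = 84.5807 BTU/hr

84.5807 BTU/hr


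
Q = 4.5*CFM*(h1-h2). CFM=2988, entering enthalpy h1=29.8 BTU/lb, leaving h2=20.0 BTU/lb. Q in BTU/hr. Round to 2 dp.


Q = 4.5 * 2988 * (29.8 - 20.0) = 131770.80 BTU/hr

131770.80 BTU/hr


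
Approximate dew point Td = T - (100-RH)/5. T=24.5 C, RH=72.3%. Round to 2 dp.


Td = 24.5 - (100-72.3)/5 = 18.96 C

18.96 C


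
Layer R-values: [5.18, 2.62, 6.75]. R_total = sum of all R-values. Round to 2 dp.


R_total = 5.18 + 2.62 + 6.75 = 14.55

14.55


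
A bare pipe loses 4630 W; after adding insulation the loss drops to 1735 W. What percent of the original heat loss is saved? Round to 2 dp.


Savings = ((4630-1735)/4630)*100 = 62.53 %

62.53 %


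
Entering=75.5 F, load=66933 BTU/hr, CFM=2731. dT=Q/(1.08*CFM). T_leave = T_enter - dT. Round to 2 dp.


dT = 66933/(1.08*2731) = 22.6932
T_leave = 75.5 - 22.6932 = 52.81 F

52.81 F


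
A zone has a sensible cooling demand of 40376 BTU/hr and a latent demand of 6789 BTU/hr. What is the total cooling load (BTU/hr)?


Qt = 40376 + 6789 = 47165 BTU/hr

47165 BTU/hr


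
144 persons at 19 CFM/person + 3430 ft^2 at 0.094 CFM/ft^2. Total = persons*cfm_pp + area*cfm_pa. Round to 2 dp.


Total = 144*19 + 3430*0.094 = 3058.42 CFM

3058.42 CFM


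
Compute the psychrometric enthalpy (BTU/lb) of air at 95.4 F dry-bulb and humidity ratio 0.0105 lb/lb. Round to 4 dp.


h = 0.24*95.4 + 0.0105*(1061+0.444*95.4) = 34.4813 BTU/lb

34.4813 BTU/lb


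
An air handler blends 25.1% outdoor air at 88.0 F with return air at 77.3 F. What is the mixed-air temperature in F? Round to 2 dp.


T_mix = 77.3 + (25.1/100)*(88.0-77.3) = 79.99 F

79.99 F


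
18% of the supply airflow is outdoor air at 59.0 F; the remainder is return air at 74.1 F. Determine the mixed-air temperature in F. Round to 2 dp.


T_mix = 0.18*59.0 + 0.82*74.1 = 71.38 F

71.38 F


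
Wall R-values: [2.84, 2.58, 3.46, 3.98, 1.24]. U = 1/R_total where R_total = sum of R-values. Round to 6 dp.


R_total = 2.84 + 2.58 + 3.46 + 3.98 + 1.24 = 14.10
U = 1/14.10 = 0.070922

0.070922


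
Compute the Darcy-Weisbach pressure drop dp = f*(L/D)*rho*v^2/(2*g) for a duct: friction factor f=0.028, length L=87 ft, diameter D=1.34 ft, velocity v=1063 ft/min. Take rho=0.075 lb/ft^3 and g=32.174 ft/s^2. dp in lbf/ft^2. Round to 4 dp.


v_fps = 1063/60 = 17.7167 ft/s
dp = 0.028*(87/1.34)*0.075*17.7167^2/(2*32.174) = 0.6651 lbf/ft^2

0.6651 lbf/ft^2


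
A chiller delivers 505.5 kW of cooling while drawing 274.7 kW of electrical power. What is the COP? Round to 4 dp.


COP = 505.5 / 274.7 = 1.8402

1.8402


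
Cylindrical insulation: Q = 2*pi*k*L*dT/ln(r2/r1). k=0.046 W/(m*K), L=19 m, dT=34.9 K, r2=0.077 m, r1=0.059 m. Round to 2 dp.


Q = 2*pi*0.046*19*34.9/ln(0.077/0.059) = 719.78 W

719.78 W


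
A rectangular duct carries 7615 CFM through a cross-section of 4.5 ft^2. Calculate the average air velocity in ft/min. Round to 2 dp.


V = 7615 / 4.5 = 1692.22 ft/min

1692.22 ft/min


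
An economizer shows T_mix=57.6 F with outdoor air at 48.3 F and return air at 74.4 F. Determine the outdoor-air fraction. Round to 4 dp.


frac = (57.6 - 74.4) / (48.3 - 74.4) = 0.6437

0.6437


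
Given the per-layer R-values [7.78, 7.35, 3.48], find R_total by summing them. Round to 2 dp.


R_total = 7.78 + 7.35 + 3.48 = 18.61

18.61


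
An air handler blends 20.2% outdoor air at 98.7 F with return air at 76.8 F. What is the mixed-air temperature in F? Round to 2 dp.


T_mix = 76.8 + (20.2/100)*(98.7-76.8) = 81.22 F

81.22 F


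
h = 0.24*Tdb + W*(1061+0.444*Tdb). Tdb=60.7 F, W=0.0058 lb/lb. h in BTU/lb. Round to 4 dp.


h = 0.24*60.7 + 0.0058*(1061+0.444*60.7) = 20.8781 BTU/lb

20.8781 BTU/lb


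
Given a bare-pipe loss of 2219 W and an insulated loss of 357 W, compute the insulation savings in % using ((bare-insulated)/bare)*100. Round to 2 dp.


Savings = ((2219-357)/2219)*100 = 83.91 %

83.91 %


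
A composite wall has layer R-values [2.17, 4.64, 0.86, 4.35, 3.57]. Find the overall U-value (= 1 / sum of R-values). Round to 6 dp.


R_total = 2.17 + 4.64 + 0.86 + 4.35 + 3.57 = 15.59
U = 1/15.59 = 0.064144

0.064144


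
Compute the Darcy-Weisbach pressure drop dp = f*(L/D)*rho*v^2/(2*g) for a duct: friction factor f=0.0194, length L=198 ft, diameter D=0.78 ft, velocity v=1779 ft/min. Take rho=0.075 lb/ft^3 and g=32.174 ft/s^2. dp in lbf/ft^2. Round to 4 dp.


v_fps = 1779/60 = 29.65 ft/s
dp = 0.0194*(198/0.78)*0.075*29.65^2/(2*32.174) = 5.0460 lbf/ft^2

5.0460 lbf/ft^2


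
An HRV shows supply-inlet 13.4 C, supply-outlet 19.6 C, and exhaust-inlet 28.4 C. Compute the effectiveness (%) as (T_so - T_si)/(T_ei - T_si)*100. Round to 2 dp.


eff = (19.6-13.4)/(28.4-13.4)*100 = 41.33 %

41.33 %


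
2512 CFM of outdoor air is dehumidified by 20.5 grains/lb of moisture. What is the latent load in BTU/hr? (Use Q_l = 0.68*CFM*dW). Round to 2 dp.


Q = 0.68 * 2512 * 20.5 = 35017.28 BTU/hr

35017.28 BTU/hr


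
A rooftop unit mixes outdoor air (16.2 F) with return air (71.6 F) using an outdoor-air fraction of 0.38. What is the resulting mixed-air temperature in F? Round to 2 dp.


T_mix = 0.38*16.2 + 0.62*71.6 = 50.55 F

50.55 F


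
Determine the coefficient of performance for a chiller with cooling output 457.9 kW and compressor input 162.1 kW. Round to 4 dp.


COP = 457.9 / 162.1 = 2.8248

2.8248


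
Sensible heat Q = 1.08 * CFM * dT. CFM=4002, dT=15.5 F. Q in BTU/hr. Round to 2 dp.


Q = 1.08 * 4002 * 15.5 = 66993.48 BTU/hr

66993.48 BTU/hr


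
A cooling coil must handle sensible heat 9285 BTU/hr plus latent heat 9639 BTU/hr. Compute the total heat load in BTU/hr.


Qt = 9285 + 9639 = 18924 BTU/hr

18924 BTU/hr


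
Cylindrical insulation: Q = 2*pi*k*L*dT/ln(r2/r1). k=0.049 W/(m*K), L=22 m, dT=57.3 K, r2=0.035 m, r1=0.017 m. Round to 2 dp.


Q = 2*pi*0.049*22*57.3/ln(0.035/0.017) = 537.45 W

537.45 W


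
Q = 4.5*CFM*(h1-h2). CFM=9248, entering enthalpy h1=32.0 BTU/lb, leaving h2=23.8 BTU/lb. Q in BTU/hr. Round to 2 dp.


Q = 4.5 * 9248 * (32.0 - 23.8) = 341251.20 BTU/hr

341251.20 BTU/hr


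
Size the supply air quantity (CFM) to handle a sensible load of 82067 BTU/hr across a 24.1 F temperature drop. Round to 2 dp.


CFM = 82067 / (1.08 * 24.1) = 3153.03

3153.03 CFM


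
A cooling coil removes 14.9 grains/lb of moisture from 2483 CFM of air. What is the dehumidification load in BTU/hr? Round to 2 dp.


Q = 0.68 * 2483 * 14.9 = 25157.76 BTU/hr

25157.76 BTU/hr


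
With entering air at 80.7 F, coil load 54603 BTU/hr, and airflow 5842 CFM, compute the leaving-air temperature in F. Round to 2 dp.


dT = 54603/(1.08*5842) = 8.6543
T_leave = 80.7 - 8.6543 = 72.05 F

72.05 F


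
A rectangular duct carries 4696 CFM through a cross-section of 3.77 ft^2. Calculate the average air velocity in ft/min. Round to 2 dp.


V = 4696 / 3.77 = 1245.62 ft/min

1245.62 ft/min


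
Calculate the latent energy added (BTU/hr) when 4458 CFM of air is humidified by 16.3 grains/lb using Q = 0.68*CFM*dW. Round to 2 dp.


Q = 0.68 * 4458 * 16.3 = 49412.47 BTU/hr

49412.47 BTU/hr


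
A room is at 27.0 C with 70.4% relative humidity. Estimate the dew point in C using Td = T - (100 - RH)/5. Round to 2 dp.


Td = 27.0 - (100-70.4)/5 = 21.08 C

21.08 C


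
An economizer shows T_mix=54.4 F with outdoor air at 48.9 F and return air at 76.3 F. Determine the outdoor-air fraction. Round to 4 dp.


frac = (54.4 - 76.3) / (48.9 - 76.3) = 0.7993

0.7993


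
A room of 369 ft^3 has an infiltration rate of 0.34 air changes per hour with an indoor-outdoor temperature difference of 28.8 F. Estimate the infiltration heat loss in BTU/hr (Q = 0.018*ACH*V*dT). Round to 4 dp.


Q = 0.018 * 0.34 * 369 * 28.8 = 65.0385 BTU/hr

65.0385 BTU/hr


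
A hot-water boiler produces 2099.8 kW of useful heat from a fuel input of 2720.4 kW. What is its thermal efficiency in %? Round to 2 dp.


eta = (2099.8/2720.4)*100 = 77.19 %

77.19 %


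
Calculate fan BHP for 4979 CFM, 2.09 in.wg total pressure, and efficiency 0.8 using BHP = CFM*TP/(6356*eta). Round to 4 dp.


BHP = 4979 * 2.09 / (6356 * 0.8) = 2.0465 hp

2.0465 hp


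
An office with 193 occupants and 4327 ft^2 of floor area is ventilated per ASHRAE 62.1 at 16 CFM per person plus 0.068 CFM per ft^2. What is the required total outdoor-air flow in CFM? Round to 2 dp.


Total = 193*16 + 4327*0.068 = 3382.24 CFM

3382.24 CFM


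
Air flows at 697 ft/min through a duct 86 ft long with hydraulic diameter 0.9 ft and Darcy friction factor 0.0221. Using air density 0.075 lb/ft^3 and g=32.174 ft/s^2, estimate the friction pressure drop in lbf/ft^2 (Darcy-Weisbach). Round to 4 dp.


v_fps = 697/60 = 11.6167 ft/s
dp = 0.0221*(86/0.9)*0.075*11.6167^2/(2*32.174) = 0.3322 lbf/ft^2

0.3322 lbf/ft^2


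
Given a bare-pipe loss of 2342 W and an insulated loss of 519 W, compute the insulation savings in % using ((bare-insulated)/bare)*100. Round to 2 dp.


Savings = ((2342-519)/2342)*100 = 77.84 %

77.84 %


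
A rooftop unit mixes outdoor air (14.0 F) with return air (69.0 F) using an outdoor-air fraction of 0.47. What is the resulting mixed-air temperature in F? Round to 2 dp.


T_mix = 0.47*14.0 + 0.53*69.0 = 43.15 F

43.15 F


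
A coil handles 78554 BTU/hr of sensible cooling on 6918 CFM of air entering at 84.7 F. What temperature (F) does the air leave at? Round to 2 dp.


dT = 78554/(1.08*6918) = 10.5139
T_leave = 84.7 - 10.5139 = 74.19 F

74.19 F


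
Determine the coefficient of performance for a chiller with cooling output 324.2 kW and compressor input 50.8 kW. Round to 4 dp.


COP = 324.2 / 50.8 = 6.3819

6.3819


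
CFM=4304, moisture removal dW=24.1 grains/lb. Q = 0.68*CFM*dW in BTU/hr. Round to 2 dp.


Q = 0.68 * 4304 * 24.1 = 70533.95 BTU/hr

70533.95 BTU/hr


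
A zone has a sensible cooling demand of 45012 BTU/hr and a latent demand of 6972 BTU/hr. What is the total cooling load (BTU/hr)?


Qt = 45012 + 6972 = 51984 BTU/hr

51984 BTU/hr


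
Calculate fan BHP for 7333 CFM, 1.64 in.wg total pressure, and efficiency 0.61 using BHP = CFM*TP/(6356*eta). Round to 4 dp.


BHP = 7333 * 1.64 / (6356 * 0.61) = 3.1018 hp

3.1018 hp


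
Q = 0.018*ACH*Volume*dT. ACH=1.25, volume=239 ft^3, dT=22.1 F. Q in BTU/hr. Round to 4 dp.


Q = 0.018 * 1.25 * 239 * 22.1 = 118.8428 BTU/hr

118.8428 BTU/hr


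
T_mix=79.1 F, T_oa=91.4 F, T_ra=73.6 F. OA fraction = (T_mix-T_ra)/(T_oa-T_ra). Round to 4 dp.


frac = (79.1 - 73.6) / (91.4 - 73.6) = 0.3090

0.3090


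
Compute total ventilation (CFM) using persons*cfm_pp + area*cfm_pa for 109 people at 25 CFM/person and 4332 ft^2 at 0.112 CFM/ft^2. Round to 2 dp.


Total = 109*25 + 4332*0.112 = 3210.18 CFM

3210.18 CFM


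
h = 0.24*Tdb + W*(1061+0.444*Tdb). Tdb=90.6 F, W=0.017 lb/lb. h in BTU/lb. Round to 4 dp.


h = 0.24*90.6 + 0.017*(1061+0.444*90.6) = 40.4648 BTU/lb

40.4648 BTU/lb


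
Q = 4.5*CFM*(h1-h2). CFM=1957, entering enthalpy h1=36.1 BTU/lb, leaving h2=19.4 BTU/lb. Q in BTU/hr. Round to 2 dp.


Q = 4.5 * 1957 * (36.1 - 19.4) = 147068.55 BTU/hr

147068.55 BTU/hr


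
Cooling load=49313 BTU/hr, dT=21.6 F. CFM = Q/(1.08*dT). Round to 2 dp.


CFM = 49313 / (1.08 * 21.6) = 2113.90

2113.90 CFM


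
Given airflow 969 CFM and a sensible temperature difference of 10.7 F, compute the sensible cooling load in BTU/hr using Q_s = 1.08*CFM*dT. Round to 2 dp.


Q = 1.08 * 969 * 10.7 = 11197.76 BTU/hr

11197.76 BTU/hr


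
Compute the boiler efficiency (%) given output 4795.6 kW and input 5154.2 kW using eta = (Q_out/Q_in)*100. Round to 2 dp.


eta = (4795.6/5154.2)*100 = 93.04 %

93.04 %


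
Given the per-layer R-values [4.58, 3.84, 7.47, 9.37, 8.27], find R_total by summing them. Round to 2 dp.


R_total = 4.58 + 3.84 + 7.47 + 9.37 + 8.27 = 33.53

33.53


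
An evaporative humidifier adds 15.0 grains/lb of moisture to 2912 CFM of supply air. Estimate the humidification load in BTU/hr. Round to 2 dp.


Q = 0.68 * 2912 * 15.0 = 29702.40 BTU/hr

29702.40 BTU/hr


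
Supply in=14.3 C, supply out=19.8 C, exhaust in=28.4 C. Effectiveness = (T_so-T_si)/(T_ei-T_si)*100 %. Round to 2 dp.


eff = (19.8-14.3)/(28.4-14.3)*100 = 39.01 %

39.01 %


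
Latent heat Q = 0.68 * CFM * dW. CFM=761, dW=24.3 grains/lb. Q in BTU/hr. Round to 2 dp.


Q = 0.68 * 761 * 24.3 = 12574.76 BTU/hr

12574.76 BTU/hr


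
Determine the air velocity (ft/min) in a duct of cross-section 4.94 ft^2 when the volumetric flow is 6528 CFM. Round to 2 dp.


V = 6528 / 4.94 = 1321.46 ft/min

1321.46 ft/min


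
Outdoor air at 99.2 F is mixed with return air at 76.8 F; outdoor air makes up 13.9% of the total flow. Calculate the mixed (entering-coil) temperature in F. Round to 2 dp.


T_mix = 76.8 + (13.9/100)*(99.2-76.8) = 79.91 F

79.91 F


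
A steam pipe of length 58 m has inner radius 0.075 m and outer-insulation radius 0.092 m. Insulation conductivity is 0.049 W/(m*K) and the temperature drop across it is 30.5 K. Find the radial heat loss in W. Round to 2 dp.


Q = 2*pi*0.049*58*30.5/ln(0.092/0.075) = 2665.84 W

2665.84 W


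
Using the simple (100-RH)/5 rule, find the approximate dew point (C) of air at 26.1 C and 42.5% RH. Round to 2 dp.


Td = 26.1 - (100-42.5)/5 = 14.60 C

14.60 C


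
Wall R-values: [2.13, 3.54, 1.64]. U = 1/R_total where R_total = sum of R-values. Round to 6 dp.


R_total = 2.13 + 3.54 + 1.64 = 7.31
U = 1/7.31 = 0.136799

0.136799


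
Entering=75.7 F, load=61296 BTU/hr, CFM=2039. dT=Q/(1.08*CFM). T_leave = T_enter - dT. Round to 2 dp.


dT = 61296/(1.08*2039) = 27.8350
T_leave = 75.7 - 27.8350 = 47.87 F

47.87 F


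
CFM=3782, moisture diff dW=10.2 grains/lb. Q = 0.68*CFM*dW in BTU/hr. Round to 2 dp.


Q = 0.68 * 3782 * 10.2 = 26231.95 BTU/hr

26231.95 BTU/hr


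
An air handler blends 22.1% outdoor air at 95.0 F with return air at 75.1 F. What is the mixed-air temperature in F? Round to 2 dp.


T_mix = 75.1 + (22.1/100)*(95.0-75.1) = 79.50 F

79.50 F


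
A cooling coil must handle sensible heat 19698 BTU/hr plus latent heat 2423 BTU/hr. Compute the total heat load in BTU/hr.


Qt = 19698 + 2423 = 22121 BTU/hr

22121 BTU/hr


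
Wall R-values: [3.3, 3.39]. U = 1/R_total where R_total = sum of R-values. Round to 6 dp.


R_total = 3.3 + 3.39 = 6.69
U = 1/6.69 = 0.149477

0.149477


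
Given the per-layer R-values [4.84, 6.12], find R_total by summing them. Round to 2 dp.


R_total = 4.84 + 6.12 = 10.96

10.96


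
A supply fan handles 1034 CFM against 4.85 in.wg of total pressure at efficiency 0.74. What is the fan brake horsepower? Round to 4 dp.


BHP = 1034 * 4.85 / (6356 * 0.74) = 1.0662 hp

1.0662 hp


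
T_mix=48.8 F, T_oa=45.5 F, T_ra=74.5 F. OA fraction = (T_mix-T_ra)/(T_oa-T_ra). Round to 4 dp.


frac = (48.8 - 74.5) / (45.5 - 74.5) = 0.8862

0.8862


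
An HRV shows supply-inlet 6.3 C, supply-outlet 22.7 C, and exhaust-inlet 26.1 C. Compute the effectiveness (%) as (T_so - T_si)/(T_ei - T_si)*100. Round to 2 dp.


eff = (22.7-6.3)/(26.1-6.3)*100 = 82.83 %

82.83 %


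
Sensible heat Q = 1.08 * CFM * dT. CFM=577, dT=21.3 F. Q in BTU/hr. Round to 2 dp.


Q = 1.08 * 577 * 21.3 = 13273.31 BTU/hr

13273.31 BTU/hr


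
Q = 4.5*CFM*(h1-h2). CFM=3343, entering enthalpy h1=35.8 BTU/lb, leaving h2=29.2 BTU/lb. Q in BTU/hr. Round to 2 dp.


Q = 4.5 * 3343 * (35.8 - 29.2) = 99287.10 BTU/hr

99287.10 BTU/hr


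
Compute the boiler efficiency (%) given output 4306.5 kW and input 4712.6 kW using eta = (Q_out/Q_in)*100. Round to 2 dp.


eta = (4306.5/4712.6)*100 = 91.38 %

91.38 %


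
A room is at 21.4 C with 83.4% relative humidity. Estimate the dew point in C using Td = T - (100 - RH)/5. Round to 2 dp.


Td = 21.4 - (100-83.4)/5 = 18.08 C

18.08 C


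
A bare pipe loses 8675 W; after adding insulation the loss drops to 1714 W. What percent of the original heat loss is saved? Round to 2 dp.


Savings = ((8675-1714)/8675)*100 = 80.24 %

80.24 %


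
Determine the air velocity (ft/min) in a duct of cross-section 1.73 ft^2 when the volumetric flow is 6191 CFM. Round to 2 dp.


V = 6191 / 1.73 = 3578.61 ft/min

3578.61 ft/min


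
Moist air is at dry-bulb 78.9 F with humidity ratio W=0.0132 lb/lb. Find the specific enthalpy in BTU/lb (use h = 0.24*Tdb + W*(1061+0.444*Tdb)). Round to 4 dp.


h = 0.24*78.9 + 0.0132*(1061+0.444*78.9) = 33.4036 BTU/lb

33.4036 BTU/lb


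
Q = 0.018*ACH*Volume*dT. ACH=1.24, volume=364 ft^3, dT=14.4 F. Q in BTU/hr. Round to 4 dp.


Q = 0.018 * 1.24 * 364 * 14.4 = 116.9925 BTU/hr

116.9925 BTU/hr


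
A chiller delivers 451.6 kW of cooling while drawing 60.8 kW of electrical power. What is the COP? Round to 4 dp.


COP = 451.6 / 60.8 = 7.4276

7.4276


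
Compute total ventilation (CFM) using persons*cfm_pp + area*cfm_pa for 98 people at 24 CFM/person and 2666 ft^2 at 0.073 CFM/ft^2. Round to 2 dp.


Total = 98*24 + 2666*0.073 = 2546.62 CFM

2546.62 CFM


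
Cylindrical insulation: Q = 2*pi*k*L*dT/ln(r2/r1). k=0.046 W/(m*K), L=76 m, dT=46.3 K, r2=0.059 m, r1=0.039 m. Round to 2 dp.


Q = 2*pi*0.046*76*46.3/ln(0.059/0.039) = 2456.73 W

2456.73 W


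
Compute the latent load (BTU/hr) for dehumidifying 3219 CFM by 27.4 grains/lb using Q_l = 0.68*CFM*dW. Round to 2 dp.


Q = 0.68 * 3219 * 27.4 = 59976.41 BTU/hr

59976.41 BTU/hr
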